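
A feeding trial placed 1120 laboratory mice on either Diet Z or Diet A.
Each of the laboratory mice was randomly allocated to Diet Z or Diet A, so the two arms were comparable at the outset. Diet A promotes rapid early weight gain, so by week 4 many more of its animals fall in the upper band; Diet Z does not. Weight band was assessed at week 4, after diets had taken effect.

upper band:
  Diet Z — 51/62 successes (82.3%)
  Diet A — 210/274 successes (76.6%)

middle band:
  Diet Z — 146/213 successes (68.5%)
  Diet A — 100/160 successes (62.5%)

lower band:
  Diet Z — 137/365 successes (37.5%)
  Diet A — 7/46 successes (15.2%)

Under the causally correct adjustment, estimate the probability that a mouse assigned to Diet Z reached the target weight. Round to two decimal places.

0.52

The stratified and pooled comparisons disagree (Diet Z wins within each week-4 weight band; Diet A wins overall), so the answer turns on the causal role of week-4 weight band.
Week-4 weight band here is a post-treatment variable shaped by the diet; conditioning on it would introduce bias rather than remove it. The overall comparison is the causal one.
So P(outcome | do(Diet Z)) is just the pooled rate for Diet Z: 334/640 = 0.522.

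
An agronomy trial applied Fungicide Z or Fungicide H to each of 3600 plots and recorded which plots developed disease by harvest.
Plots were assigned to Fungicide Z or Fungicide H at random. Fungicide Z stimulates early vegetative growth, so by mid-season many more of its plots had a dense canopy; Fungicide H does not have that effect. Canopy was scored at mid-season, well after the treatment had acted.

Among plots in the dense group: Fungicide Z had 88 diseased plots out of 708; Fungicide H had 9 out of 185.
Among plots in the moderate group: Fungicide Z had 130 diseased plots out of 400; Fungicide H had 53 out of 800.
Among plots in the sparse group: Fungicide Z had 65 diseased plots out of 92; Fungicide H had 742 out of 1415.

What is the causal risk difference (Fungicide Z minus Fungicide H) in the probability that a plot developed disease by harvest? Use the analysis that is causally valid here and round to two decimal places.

-0.10

The stratified and pooled comparisons disagree (Fungicide H wins within each mid-season canopy; Fungicide Z wins overall), so the answer turns on the causal role of mid-season canopy.
Because the fungicide influences mid-season canopy, mid-season canopy is a post-treatment mediator, not a confounder. Stratifying on it would bias the estimate; the causal effect is the crude pooled difference.
The causal difference is the pooled difference: 0.236 − 0.335 = -0.099.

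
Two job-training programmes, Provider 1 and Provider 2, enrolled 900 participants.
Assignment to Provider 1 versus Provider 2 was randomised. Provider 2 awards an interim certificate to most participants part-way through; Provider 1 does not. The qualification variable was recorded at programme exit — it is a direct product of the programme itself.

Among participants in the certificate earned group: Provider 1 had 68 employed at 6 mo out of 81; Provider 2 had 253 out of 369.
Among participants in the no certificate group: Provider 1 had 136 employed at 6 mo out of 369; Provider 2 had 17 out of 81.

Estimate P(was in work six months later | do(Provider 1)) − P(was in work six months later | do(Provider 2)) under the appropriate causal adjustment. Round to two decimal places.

-0.15

Qualification attained during the programme is recorded after the programme and is itself shifted by it — it sits on the causal path from programme to outcome. Conditioning on a mediator would strip out part of the effect we want; the pooled comparison gives the total causal effect.
The causal difference is the pooled difference: 0.453 − 0.600 = -0.147.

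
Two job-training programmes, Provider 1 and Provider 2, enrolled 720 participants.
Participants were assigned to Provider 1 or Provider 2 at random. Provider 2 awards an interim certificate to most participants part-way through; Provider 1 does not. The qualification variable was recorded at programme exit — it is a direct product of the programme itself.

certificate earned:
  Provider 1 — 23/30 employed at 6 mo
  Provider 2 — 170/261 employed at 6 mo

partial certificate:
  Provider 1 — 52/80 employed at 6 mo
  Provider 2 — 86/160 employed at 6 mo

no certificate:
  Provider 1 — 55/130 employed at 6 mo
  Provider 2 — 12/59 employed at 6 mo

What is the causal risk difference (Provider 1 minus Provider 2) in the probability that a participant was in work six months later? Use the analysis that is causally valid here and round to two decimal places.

-0.02

Stratifying would compare programmes among participants the programmes themselves sorted into qualification attained during the programme groups — a form of selection on an intermediate. The unconditioned pooled rates give the total causal effect.
The causal difference is the pooled difference: 0.542 − 0.558 = -0.017.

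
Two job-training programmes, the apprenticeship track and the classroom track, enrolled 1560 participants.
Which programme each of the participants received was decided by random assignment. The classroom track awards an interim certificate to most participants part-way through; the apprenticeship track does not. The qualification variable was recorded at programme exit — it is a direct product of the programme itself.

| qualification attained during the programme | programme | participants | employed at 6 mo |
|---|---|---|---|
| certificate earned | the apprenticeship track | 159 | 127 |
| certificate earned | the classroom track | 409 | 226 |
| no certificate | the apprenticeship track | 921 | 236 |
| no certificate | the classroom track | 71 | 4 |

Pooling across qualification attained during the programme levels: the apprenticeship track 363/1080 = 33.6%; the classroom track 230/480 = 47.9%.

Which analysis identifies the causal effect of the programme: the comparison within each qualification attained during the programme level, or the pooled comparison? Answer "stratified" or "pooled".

Qualification attained during the programme is recorded after the programme and is itself shifted by it — it sits on the causal path from programme to outcome. Conditioning on a mediator would strip out part of the effect we want; the pooled comparison gives the total causal effect.
Pooled: the apprenticeship track 33.6% vs the classroom track 47.9%; the classroom track is higher overall.

pooled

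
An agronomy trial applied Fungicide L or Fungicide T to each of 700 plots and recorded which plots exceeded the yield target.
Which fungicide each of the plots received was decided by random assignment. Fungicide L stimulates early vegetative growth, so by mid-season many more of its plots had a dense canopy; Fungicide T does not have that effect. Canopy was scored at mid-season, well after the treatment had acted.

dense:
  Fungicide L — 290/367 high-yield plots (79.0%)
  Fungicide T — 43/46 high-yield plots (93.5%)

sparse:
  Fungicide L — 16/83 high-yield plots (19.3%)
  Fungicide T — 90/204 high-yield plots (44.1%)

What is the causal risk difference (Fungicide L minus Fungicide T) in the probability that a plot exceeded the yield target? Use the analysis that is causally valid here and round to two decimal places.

The stratified and pooled comparisons disagree (Fungicide T wins within each mid-season canopy; Fungicide L wins overall), so the answer turns on the causal role of mid-season canopy.
Because the fungicide influences mid-season canopy, mid-season canopy is a post-treatment mediator, not a confounder. Stratifying on it would bias the estimate; the causal effect is the crude pooled difference.
The causal difference is the pooled difference: 0.680 − 0.532 = +0.148.

+0.15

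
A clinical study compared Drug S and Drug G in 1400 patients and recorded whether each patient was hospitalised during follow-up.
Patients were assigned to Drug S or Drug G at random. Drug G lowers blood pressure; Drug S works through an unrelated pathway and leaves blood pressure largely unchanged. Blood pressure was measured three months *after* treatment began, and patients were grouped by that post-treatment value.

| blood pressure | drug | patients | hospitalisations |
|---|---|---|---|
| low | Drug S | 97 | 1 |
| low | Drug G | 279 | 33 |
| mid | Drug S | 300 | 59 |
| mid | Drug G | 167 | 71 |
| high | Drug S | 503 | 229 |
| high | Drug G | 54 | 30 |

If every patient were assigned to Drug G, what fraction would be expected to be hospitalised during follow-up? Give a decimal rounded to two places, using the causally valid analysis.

0.27

Stratifying would compare drugs among patients the drugs themselves sorted into blood pressure groups — a form of selection on an intermediate. The unconditioned pooled rates give the total causal effect.
So P(outcome | do(Drug G)) is just the pooled rate for Drug G: 134/500 = 0.268.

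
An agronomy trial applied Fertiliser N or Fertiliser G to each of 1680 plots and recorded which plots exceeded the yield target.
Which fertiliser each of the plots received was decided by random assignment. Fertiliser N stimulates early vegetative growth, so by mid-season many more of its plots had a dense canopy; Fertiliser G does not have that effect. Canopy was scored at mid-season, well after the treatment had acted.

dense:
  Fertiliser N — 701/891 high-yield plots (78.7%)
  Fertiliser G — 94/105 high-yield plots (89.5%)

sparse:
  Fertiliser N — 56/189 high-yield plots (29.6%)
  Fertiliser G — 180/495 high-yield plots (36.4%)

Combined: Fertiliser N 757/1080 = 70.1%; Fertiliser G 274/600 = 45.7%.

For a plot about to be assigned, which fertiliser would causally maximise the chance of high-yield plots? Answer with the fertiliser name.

The distribution of mid-season canopy is itself part of what the fertiliser does — it is an intermediate outcome. Holding it fixed would remove that part of the effect; the total effect is the pooled difference.
Pooled: Fertiliser N 70.1% vs Fertiliser G 45.7%; Fertiliser N is higher overall.

Fertiliser N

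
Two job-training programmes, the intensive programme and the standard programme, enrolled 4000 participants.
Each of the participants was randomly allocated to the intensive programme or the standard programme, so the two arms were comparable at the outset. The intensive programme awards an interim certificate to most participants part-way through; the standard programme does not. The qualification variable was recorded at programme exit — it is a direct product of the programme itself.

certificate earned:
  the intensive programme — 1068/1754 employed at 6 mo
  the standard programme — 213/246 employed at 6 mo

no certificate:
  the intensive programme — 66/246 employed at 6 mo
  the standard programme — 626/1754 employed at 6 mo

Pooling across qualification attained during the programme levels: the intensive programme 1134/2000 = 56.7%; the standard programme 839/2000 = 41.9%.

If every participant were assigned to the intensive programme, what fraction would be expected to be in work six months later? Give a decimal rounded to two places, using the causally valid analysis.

0.57

Stratifying would compare programmes among participants the programmes themselves sorted into qualification attained during the programme groups — a form of selection on an intermediate. The unconditioned pooled rates give the total causal effect.
So P(outcome | do(the intensive programme)) is just the pooled rate for the intensive programme: 1134/2000 = 0.567.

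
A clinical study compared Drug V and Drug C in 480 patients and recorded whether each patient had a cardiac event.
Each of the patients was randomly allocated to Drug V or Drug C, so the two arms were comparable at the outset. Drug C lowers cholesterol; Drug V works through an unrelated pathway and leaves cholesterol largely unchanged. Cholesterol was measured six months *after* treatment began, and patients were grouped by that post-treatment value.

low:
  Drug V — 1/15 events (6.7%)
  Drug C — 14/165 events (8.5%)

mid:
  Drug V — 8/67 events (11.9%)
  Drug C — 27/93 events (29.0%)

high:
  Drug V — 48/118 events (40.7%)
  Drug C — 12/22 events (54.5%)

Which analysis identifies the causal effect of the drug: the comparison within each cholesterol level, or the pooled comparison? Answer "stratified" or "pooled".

pooled

Within every cholesterol level Drug V has the lower rate, yet pooled Drug C does — Simpson's reversal.
Cholesterol is downstream of the drug. One should not condition on a consequence of treatment, so the overall rates are the right comparison.
Pooled: Drug V 28.5% vs Drug C 18.9%; Drug C is lower overall.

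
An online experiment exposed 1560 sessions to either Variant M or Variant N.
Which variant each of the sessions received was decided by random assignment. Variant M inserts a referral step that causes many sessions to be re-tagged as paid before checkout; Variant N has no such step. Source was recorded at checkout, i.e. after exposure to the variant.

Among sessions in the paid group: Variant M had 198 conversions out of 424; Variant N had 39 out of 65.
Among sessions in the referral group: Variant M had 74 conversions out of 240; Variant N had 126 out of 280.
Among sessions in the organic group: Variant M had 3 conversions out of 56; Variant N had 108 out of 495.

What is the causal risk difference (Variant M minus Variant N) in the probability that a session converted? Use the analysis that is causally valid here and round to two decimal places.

+0.06

The traffic source-specific comparison favours Variant N throughout, but the pooled figures favour Variant M. The question is whether to condition on traffic source.
Stratifying would compare variants among sessions the variants themselves sorted into traffic source groups — a form of selection on an intermediate. The unconditioned pooled rates give the total causal effect.
The causal difference is the pooled difference: 0.382 − 0.325 = +0.057.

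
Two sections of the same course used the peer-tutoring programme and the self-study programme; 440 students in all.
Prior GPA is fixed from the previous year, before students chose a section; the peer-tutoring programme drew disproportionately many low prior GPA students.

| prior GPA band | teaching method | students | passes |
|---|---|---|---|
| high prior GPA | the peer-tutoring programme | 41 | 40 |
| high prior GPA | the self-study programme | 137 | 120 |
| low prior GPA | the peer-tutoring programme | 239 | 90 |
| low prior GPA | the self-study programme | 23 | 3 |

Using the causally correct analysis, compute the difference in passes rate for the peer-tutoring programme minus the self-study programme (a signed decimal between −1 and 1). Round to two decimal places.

+0.19

Since prior GPA band is a pre-existing factor (not a product of the teaching method) and it affects the outcome on its own, it is a confounder. The stratified rates, not the pooled rate, identify the causal effect.
Adjusting over the population distribution of prior GPA band: 0.405·(0.976−0.876) + 0.595·(0.377−0.130) = +0.187.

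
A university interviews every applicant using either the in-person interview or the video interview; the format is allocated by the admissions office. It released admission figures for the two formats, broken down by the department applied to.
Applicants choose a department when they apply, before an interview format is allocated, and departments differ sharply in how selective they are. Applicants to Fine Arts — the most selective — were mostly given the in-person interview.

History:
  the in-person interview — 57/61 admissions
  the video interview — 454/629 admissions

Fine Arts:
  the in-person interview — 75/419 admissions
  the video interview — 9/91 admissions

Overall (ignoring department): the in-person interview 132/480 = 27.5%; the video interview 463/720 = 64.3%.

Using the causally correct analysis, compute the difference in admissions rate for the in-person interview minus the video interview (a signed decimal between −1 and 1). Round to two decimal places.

The department-specific comparison favours the in-person interview throughout, but the pooled figures favour the video interview. The question is whether to condition on department.
Department is set before the interview format has any effect — it is not caused by the interview format — and it independently drives the outcome. That makes it a confounder, so the causal comparison is within department levels.
Adjusting over the population distribution of department: 0.575·(0.934−0.722) + 0.425·(0.179−0.099) = +0.156.

+0.16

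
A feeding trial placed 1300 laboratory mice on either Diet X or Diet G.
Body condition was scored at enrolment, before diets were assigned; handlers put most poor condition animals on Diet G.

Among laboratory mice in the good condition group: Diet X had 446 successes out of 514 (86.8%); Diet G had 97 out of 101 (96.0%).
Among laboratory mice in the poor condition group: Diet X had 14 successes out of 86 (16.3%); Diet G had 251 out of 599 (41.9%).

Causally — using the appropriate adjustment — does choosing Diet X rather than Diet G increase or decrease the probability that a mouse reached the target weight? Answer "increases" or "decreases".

decreases

Since starting body condition is a pre-existing factor (not a product of the diet) and it affects the outcome on its own, it is a confounder. The stratified rates, not the pooled rate, identify the causal effect.
Within each level — good condition: 86.8% vs 96.0%; poor condition: 16.3% vs 41.9% — Diet G is higher every time.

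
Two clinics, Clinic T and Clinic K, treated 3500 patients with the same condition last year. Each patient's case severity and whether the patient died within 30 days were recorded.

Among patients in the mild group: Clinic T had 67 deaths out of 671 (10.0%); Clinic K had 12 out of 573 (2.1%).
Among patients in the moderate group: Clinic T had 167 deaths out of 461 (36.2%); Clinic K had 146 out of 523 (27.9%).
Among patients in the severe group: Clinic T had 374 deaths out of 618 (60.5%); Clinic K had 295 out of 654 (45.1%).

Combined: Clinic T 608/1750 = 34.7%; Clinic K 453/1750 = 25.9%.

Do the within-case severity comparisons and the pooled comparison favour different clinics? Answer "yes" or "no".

no

Within each case severity level (mild 10.0% vs 2.1%; moderate 36.2% vs 27.9%; severe 60.5% vs 45.1%), Clinic K has the lower rate every time. Pooled: 34.7% vs 25.9% — Clinic K has the lower rate overall. They agree.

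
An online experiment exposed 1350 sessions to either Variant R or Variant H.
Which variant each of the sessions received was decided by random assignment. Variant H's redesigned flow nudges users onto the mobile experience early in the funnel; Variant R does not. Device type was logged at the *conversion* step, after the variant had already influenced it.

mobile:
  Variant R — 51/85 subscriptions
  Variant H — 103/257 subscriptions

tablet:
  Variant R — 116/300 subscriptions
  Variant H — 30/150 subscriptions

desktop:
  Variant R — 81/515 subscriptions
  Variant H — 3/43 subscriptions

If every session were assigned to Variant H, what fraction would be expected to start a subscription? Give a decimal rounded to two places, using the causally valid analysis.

0.30

The stratified and pooled comparisons disagree (Variant R wins within each device type; Variant H wins overall), so the answer turns on the causal role of device type.
Because the variant influences device type, device type is a post-treatment mediator, not a confounder. Stratifying on it would bias the estimate; the causal effect is the crude pooled difference.
So P(outcome | do(Variant H)) is just the pooled rate for Variant H: 136/450 = 0.302.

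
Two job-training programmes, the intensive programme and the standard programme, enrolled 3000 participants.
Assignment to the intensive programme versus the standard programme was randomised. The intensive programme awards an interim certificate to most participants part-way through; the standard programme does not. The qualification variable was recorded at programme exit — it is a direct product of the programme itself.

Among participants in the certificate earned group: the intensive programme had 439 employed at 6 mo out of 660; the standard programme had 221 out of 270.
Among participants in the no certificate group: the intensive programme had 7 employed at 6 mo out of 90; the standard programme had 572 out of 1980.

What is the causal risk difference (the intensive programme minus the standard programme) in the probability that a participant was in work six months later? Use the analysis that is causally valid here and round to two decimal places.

The distribution of qualification attained during the programme is itself part of what the programme does — it is an intermediate outcome. Holding it fixed would remove that part of the effect; the total effect is the pooled difference.
The causal difference is the pooled difference: 0.595 − 0.352 = +0.242.

+0.24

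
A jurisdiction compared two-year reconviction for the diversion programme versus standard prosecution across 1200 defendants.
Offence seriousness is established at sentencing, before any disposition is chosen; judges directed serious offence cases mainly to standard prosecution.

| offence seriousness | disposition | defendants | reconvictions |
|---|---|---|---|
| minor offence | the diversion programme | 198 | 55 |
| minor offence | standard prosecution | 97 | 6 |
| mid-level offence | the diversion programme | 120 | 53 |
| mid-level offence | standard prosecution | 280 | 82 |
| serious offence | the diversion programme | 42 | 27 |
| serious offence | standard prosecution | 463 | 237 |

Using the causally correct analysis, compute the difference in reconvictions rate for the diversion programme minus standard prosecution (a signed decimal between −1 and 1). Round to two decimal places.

+0.16

Here offence seriousness is a common cause — it drives both which disposition a case falls under and the outcome. The crude comparison mixes populations; the stratum-specific rates are the causally relevant ones.
Adjusting over the population distribution of offence seriousness: 0.246·(0.278−0.062) + 0.333·(0.442−0.293) + 0.421·(0.643−0.512) = +0.158.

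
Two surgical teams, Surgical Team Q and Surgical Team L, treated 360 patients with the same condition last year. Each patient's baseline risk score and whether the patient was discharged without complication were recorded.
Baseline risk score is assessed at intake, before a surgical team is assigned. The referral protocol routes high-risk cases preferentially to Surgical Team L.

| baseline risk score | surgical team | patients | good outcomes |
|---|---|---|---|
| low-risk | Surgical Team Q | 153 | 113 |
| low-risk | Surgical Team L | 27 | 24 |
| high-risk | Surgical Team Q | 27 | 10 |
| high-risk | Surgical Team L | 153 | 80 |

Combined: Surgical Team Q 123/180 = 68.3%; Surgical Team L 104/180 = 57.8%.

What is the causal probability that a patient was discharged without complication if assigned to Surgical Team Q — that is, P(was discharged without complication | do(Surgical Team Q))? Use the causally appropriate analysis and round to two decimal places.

0.55

Baseline risk score differs across surgical teams for reasons unrelated to any effect of the surgical team itself, and it separately predicts the outcome — a classic confounder. We must compare within baseline risk score levels.
Standardising Surgical Team Q to the population baseline risk score mix: 0.500·113/153 + 0.500·10/27 = 0.554.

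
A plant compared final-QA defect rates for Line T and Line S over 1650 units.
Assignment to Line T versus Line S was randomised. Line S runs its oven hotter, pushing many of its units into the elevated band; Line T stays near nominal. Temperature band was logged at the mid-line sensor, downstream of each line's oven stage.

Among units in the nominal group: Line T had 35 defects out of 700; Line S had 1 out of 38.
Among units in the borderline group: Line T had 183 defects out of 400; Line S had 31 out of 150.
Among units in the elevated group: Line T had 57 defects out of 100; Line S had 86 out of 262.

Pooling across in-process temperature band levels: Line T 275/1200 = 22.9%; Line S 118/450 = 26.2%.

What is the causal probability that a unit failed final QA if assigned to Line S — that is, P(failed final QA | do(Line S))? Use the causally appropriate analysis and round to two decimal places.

Stratifying would compare lines among units the lines themselves sorted into in-process temperature band groups — a form of selection on an intermediate. The unconditioned pooled rates give the total causal effect.
So P(outcome | do(Line S)) is just the pooled rate for Line S: 118/450 = 0.262.

0.26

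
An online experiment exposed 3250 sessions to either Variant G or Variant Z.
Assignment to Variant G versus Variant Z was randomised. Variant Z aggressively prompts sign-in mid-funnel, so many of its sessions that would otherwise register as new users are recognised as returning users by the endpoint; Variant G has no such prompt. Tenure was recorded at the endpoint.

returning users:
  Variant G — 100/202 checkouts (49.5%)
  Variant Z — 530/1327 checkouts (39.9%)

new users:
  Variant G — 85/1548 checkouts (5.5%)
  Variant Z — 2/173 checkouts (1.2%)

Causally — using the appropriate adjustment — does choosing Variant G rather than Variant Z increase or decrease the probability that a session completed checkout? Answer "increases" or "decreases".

decreases

Variant G is higher inside every user tenure stratum but Variant Z is higher in aggregate. Whether to stratify depends on how user tenure relates to the variant.
User tenure is downstream of the variant. One should not condition on a consequence of treatment, so the overall rates are the right comparison.
Pooled: Variant G 10.6% vs Variant Z 35.5%; Variant Z is higher overall.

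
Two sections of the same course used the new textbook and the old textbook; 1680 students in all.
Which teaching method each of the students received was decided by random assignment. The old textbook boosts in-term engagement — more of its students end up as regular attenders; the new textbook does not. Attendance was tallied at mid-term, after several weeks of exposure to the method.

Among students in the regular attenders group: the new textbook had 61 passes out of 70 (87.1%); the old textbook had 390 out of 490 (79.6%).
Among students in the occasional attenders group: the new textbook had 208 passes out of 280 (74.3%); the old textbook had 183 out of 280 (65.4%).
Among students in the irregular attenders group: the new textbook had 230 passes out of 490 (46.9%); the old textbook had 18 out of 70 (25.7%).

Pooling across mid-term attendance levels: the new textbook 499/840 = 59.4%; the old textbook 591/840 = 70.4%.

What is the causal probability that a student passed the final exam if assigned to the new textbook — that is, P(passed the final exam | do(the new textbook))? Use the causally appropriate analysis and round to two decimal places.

0.59

Because the teaching method influences mid-term attendance, mid-term attendance is a post-treatment mediator, not a confounder. Stratifying on it would bias the estimate; the causal effect is the crude pooled difference.
So P(outcome | do(the new textbook)) is just the pooled rate for the new textbook: 499/840 = 0.594.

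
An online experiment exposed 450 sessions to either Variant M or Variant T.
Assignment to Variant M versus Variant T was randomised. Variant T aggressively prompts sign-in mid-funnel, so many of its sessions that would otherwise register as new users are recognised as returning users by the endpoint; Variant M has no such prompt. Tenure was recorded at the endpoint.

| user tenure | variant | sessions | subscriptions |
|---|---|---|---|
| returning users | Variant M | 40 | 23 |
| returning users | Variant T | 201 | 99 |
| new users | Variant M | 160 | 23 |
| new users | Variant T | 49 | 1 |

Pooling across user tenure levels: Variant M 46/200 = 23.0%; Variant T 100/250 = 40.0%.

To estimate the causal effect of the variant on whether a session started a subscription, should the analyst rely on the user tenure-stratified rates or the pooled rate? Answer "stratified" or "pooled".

Variant M is higher inside every user tenure stratum but Variant T is higher in aggregate. Whether to stratify depends on how user tenure relates to the variant.
User tenure lies on the pathway variant → user tenure → outcome, so adjusting for it blocks the indirect effect. For the total causal effect of variant, use the unadjusted pooled rates.
Pooled: Variant M 23.0% vs Variant T 40.0%; Variant T is higher overall.

pooled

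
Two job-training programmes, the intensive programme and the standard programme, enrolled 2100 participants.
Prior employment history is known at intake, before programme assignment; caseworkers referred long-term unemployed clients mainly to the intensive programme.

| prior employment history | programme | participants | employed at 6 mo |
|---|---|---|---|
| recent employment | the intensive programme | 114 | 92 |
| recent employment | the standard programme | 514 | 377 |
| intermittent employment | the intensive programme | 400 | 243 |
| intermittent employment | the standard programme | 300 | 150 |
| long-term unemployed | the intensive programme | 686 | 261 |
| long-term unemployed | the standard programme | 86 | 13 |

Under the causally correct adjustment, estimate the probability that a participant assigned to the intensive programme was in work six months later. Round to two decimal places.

Here prior employment history is a common cause — it drives both which programme a case falls under and the outcome. The crude comparison mixes populations; the stratum-specific rates are the causally relevant ones.
Standardising the intensive programme to the population prior employment history mix: 0.299·92/114 + 0.333·243/400 + 0.368·261/686 = 0.584.

0.58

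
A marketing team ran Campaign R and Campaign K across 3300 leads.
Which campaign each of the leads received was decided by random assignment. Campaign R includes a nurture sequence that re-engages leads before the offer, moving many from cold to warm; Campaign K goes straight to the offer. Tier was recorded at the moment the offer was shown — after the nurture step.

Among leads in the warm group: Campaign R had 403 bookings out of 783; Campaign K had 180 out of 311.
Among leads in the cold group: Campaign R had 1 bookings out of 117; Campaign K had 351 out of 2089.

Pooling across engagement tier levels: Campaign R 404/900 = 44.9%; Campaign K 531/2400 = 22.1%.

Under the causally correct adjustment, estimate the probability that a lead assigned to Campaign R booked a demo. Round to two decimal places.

0.45

The stratified and pooled comparisons disagree (Campaign K wins within each engagement tier; Campaign R wins overall), so the answer turns on the causal role of engagement tier.
Stratifying would compare campaigns among leads the campaigns themselves sorted into engagement tier groups — a form of selection on an intermediate. The unconditioned pooled rates give the total causal effect.
So P(outcome | do(Campaign R)) is just the pooled rate for Campaign R: 404/900 = 0.449.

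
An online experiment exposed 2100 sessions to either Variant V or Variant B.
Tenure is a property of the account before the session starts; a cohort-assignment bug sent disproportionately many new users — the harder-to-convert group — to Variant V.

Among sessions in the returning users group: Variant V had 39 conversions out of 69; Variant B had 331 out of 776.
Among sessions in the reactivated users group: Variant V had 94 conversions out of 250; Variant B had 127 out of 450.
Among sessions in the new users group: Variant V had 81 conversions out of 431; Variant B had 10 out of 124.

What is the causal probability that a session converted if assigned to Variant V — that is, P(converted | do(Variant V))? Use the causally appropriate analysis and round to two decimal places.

0.40

Variant V is higher inside every user tenure stratum but Variant B is higher in aggregate. Whether to stratify depends on how user tenure relates to the variant.
Nothing the variant does changes user tenure; the imbalance is an allocation artefact. With user tenure also predicting the outcome, the pooled figure is confounded, and the within-stratum comparison is the causal one.
Standardising Variant V to the population user tenure mix: 0.402·39/69 + 0.333·94/250 + 0.264·81/431 = 0.402.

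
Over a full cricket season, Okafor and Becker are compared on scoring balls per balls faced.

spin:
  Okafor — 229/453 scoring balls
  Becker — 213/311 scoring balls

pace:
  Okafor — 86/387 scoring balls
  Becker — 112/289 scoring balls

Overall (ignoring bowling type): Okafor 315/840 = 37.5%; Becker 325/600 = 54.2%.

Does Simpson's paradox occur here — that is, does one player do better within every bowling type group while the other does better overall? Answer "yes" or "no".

no

Within each bowling type level (spin 50.6% vs 68.5%; pace 22.2% vs 38.8%), Becker has the higher rate every time. Pooled: 37.5% vs 54.2% — Becker has the higher rate overall. They agree.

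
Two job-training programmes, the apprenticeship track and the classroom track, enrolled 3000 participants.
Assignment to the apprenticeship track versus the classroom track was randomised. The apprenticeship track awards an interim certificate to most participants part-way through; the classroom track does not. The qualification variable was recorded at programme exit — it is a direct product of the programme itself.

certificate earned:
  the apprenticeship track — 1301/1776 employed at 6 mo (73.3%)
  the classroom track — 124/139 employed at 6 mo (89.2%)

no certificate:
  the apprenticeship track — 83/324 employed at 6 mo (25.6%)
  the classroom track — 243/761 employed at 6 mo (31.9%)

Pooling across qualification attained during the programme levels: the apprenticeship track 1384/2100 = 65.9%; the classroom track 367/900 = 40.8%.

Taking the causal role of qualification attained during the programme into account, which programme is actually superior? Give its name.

Within every qualification attained during the programme level the classroom track has the higher rate, yet pooled the apprenticeship track does — Simpson's reversal.
The distribution of qualification attained during the programme is itself part of what the programme does — it is an intermediate outcome. Holding it fixed would remove that part of the effect; the total effect is the pooled difference.
Pooled: the apprenticeship track 65.9% vs the classroom track 40.8%; the apprenticeship track is higher overall.

the apprenticeship track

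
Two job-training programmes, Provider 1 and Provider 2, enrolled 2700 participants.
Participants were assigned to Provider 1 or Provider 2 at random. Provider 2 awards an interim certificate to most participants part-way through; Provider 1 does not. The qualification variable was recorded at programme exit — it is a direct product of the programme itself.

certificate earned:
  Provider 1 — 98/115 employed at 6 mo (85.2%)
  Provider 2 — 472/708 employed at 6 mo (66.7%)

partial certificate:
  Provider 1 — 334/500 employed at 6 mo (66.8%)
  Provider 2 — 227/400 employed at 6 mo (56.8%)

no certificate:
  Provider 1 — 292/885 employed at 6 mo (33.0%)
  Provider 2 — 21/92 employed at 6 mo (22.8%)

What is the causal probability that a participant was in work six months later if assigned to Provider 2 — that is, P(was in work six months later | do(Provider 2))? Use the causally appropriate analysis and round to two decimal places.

The stratified and pooled comparisons disagree (Provider 1 wins within each qualification attained during the programme; Provider 2 wins overall), so the answer turns on the causal role of qualification attained during the programme.
Qualification attained during the programme is downstream of the programme. One should not condition on a consequence of treatment, so the overall rates are the right comparison.
So P(outcome | do(Provider 2)) is just the pooled rate for Provider 2: 720/1200 = 0.600.

0.60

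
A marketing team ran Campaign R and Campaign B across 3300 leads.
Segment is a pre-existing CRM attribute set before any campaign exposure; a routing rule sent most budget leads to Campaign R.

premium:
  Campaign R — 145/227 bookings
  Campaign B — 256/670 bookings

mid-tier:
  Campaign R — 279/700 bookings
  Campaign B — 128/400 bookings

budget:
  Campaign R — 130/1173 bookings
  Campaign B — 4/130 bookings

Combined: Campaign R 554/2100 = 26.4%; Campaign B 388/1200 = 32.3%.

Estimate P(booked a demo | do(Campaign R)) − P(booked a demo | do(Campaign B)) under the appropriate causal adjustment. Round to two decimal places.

Customer segment differs across campaigns for reasons unrelated to any effect of the campaign itself, and it separately predicts the outcome — a classic confounder. We must compare within customer segment levels.
Adjusting over the population distribution of customer segment: 0.272·(0.639−0.382) + 0.333·(0.399−0.320) + 0.395·(0.111−0.031) = +0.128.

+0.13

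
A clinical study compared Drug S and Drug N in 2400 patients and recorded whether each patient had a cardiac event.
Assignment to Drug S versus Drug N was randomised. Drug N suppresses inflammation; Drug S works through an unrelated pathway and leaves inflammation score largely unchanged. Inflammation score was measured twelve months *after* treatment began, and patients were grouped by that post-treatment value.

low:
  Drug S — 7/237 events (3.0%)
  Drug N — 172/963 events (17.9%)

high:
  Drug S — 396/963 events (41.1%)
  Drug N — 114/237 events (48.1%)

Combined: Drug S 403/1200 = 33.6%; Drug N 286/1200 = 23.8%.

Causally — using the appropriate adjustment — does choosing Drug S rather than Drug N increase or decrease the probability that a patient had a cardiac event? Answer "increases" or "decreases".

increases

Within every inflammation score level Drug S has the lower rate, yet pooled Drug N does — Simpson's reversal.
Inflammation score lies on the pathway drug → inflammation score → outcome, so adjusting for it blocks the indirect effect. For the total causal effect of drug, use the unadjusted pooled rates.
Pooled: Drug S 33.6% vs Drug N 23.8%; Drug N is lower overall.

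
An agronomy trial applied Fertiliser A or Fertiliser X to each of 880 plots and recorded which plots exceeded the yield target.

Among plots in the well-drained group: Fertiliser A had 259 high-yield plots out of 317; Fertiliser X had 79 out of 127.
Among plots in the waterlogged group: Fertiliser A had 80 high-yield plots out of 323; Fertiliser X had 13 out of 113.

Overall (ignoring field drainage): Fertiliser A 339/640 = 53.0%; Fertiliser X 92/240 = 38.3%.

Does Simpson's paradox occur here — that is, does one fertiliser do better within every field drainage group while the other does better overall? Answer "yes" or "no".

Within each field drainage level (well-drained 81.7% vs 62.2%; waterlogged 24.8% vs 11.5%), Fertiliser A has the higher rate every time. Pooled: 53.0% vs 38.3% — Fertiliser A has the higher rate overall. They agree.

no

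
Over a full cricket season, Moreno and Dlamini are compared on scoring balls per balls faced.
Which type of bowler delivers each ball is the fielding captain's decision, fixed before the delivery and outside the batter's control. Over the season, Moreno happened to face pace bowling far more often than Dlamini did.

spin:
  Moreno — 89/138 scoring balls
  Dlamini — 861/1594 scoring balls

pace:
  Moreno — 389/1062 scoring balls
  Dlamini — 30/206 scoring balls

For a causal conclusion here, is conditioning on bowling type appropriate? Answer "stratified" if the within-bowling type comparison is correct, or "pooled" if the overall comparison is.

Moreno is higher inside every bowling type stratum but Dlamini is higher in aggregate. Whether to stratify depends on how bowling type relates to the player.
Bowling type is set before the player has any effect — it is not caused by the player — and it independently drives the outcome. That makes it a confounder, so the causal comparison is within bowling type levels.
Within each level — spin: 64.5% vs 54.0%; pace: 36.6% vs 14.6% — Moreno is higher every time.

stratified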